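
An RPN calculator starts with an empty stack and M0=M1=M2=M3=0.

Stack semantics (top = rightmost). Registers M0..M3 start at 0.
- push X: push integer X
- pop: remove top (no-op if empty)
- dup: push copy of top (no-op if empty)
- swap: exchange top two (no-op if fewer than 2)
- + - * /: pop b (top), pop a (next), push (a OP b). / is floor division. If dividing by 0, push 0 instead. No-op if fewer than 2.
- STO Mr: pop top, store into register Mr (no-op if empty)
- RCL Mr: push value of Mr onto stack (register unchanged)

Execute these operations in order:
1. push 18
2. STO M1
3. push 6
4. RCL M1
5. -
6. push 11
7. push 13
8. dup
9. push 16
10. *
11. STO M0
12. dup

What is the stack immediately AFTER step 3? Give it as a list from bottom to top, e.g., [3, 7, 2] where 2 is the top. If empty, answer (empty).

After op 1 (push 18): stack=[18] mem=[0,0,0,0]
After op 2 (STO M1): stack=[empty] mem=[0,18,0,0]
After op 3 (push 6): stack=[6] mem=[0,18,0,0]

[6]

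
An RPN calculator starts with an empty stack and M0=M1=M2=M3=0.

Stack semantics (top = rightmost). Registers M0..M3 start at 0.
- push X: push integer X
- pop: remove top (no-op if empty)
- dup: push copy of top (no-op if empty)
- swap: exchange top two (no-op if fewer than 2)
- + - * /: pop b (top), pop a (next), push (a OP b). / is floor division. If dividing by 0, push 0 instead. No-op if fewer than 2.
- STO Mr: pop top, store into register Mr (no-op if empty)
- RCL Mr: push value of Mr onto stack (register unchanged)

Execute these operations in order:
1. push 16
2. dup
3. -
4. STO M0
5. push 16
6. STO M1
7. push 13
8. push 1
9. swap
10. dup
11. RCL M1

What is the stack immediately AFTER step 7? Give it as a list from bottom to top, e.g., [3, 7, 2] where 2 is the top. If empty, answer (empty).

After op 1 (push 16): stack=[16] mem=[0,0,0,0]
After op 2 (dup): stack=[16,16] mem=[0,0,0,0]
After op 3 (-): stack=[0] mem=[0,0,0,0]
After op 4 (STO M0): stack=[empty] mem=[0,0,0,0]
After op 5 (push 16): stack=[16] mem=[0,0,0,0]
After op 6 (STO M1): stack=[empty] mem=[0,16,0,0]
After op 7 (push 13): stack=[13] mem=[0,16,0,0]

[13]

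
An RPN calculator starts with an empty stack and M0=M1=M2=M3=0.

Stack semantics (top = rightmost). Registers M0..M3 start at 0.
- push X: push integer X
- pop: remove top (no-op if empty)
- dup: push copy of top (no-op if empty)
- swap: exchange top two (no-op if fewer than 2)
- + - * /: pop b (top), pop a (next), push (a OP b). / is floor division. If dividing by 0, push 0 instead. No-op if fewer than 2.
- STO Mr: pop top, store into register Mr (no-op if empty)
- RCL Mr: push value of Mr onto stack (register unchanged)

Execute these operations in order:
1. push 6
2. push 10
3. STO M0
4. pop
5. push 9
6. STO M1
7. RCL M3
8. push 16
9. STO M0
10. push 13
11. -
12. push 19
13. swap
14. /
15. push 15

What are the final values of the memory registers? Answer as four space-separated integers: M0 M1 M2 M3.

After op 1 (push 6): stack=[6] mem=[0,0,0,0]
After op 2 (push 10): stack=[6,10] mem=[0,0,0,0]
After op 3 (STO M0): stack=[6] mem=[10,0,0,0]
After op 4 (pop): stack=[empty] mem=[10,0,0,0]
After op 5 (push 9): stack=[9] mem=[10,0,0,0]
After op 6 (STO M1): stack=[empty] mem=[10,9,0,0]
After op 7 (RCL M3): stack=[0] mem=[10,9,0,0]
After op 8 (push 16): stack=[0,16] mem=[10,9,0,0]
After op 9 (STO M0): stack=[0] mem=[16,9,0,0]
After op 10 (push 13): stack=[0,13] mem=[16,9,0,0]
After op 11 (-): stack=[-13] mem=[16,9,0,0]
After op 12 (push 19): stack=[-13,19] mem=[16,9,0,0]
After op 13 (swap): stack=[19,-13] mem=[16,9,0,0]
After op 14 (/): stack=[-2] mem=[16,9,0,0]
After op 15 (push 15): stack=[-2,15] mem=[16,9,0,0]

Answer: 16 9 0 0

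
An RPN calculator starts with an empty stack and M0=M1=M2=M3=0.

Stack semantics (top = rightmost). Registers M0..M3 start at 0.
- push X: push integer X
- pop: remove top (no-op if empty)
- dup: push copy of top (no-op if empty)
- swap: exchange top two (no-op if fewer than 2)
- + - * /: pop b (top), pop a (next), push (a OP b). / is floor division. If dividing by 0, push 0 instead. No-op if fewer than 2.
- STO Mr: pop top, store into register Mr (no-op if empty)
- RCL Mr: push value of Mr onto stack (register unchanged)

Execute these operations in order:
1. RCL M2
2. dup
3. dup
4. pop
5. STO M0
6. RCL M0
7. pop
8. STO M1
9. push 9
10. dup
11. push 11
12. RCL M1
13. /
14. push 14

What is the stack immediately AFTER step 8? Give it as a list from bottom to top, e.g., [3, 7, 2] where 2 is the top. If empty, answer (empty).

After op 1 (RCL M2): stack=[0] mem=[0,0,0,0]
After op 2 (dup): stack=[0,0] mem=[0,0,0,0]
After op 3 (dup): stack=[0,0,0] mem=[0,0,0,0]
After op 4 (pop): stack=[0,0] mem=[0,0,0,0]
After op 5 (STO M0): stack=[0] mem=[0,0,0,0]
After op 6 (RCL M0): stack=[0,0] mem=[0,0,0,0]
After op 7 (pop): stack=[0] mem=[0,0,0,0]
After op 8 (STO M1): stack=[empty] mem=[0,0,0,0]

(empty)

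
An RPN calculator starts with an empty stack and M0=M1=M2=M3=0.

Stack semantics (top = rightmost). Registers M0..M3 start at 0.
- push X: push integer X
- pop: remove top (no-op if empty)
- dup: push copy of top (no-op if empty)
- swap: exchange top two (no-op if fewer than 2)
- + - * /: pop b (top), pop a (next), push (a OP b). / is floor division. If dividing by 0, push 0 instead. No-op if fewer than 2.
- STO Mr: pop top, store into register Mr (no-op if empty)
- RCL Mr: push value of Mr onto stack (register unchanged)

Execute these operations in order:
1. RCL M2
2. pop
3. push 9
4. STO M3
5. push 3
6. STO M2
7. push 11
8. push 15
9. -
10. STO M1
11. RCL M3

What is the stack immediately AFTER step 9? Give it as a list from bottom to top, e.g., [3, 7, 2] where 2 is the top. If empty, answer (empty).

After op 1 (RCL M2): stack=[0] mem=[0,0,0,0]
After op 2 (pop): stack=[empty] mem=[0,0,0,0]
After op 3 (push 9): stack=[9] mem=[0,0,0,0]
After op 4 (STO M3): stack=[empty] mem=[0,0,0,9]
After op 5 (push 3): stack=[3] mem=[0,0,0,9]
After op 6 (STO M2): stack=[empty] mem=[0,0,3,9]
After op 7 (push 11): stack=[11] mem=[0,0,3,9]
After op 8 (push 15): stack=[11,15] mem=[0,0,3,9]
After op 9 (-): stack=[-4] mem=[0,0,3,9]

[-4]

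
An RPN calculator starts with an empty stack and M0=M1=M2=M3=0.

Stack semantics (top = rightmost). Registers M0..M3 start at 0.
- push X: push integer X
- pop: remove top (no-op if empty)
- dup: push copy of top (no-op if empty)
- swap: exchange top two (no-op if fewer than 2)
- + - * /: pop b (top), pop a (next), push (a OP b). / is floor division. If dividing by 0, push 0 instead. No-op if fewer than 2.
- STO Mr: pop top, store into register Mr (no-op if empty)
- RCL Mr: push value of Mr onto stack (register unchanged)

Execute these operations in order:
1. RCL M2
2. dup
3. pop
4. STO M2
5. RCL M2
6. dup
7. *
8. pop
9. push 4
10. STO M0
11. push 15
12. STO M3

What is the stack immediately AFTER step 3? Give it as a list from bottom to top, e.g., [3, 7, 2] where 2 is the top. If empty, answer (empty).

After op 1 (RCL M2): stack=[0] mem=[0,0,0,0]
After op 2 (dup): stack=[0,0] mem=[0,0,0,0]
After op 3 (pop): stack=[0] mem=[0,0,0,0]

[0]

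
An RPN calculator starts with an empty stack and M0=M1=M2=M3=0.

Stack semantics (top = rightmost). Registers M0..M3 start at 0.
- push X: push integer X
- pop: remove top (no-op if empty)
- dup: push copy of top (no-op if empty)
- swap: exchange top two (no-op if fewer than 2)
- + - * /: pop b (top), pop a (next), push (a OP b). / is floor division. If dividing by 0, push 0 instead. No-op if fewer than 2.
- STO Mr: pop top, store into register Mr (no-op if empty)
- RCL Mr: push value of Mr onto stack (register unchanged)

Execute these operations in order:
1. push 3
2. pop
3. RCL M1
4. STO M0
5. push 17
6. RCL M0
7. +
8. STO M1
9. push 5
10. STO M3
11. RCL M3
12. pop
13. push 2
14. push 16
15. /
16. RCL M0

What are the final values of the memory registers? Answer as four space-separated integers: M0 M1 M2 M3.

After op 1 (push 3): stack=[3] mem=[0,0,0,0]
After op 2 (pop): stack=[empty] mem=[0,0,0,0]
After op 3 (RCL M1): stack=[0] mem=[0,0,0,0]
After op 4 (STO M0): stack=[empty] mem=[0,0,0,0]
After op 5 (push 17): stack=[17] mem=[0,0,0,0]
After op 6 (RCL M0): stack=[17,0] mem=[0,0,0,0]
After op 7 (+): stack=[17] mem=[0,0,0,0]
After op 8 (STO M1): stack=[empty] mem=[0,17,0,0]
After op 9 (push 5): stack=[5] mem=[0,17,0,0]
After op 10 (STO M3): stack=[empty] mem=[0,17,0,5]
After op 11 (RCL M3): stack=[5] mem=[0,17,0,5]
After op 12 (pop): stack=[empty] mem=[0,17,0,5]
After op 13 (push 2): stack=[2] mem=[0,17,0,5]
After op 14 (push 16): stack=[2,16] mem=[0,17,0,5]
After op 15 (/): stack=[0] mem=[0,17,0,5]
After op 16 (RCL M0): stack=[0,0] mem=[0,17,0,5]

Answer: 0 17 0 5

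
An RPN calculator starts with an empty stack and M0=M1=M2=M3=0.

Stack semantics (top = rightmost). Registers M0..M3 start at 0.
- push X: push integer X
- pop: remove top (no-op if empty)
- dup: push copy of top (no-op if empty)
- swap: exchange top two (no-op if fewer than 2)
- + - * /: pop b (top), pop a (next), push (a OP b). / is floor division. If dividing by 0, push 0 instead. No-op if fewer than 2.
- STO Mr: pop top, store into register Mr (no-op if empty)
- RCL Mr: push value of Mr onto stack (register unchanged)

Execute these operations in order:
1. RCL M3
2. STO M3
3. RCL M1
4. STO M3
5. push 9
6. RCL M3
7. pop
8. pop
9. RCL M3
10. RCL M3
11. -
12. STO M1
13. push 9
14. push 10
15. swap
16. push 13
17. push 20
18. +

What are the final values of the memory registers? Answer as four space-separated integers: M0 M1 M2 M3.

After op 1 (RCL M3): stack=[0] mem=[0,0,0,0]
After op 2 (STO M3): stack=[empty] mem=[0,0,0,0]
After op 3 (RCL M1): stack=[0] mem=[0,0,0,0]
After op 4 (STO M3): stack=[empty] mem=[0,0,0,0]
After op 5 (push 9): stack=[9] mem=[0,0,0,0]
After op 6 (RCL M3): stack=[9,0] mem=[0,0,0,0]
After op 7 (pop): stack=[9] mem=[0,0,0,0]
After op 8 (pop): stack=[empty] mem=[0,0,0,0]
After op 9 (RCL M3): stack=[0] mem=[0,0,0,0]
After op 10 (RCL M3): stack=[0,0] mem=[0,0,0,0]
After op 11 (-): stack=[0] mem=[0,0,0,0]
After op 12 (STO M1): stack=[empty] mem=[0,0,0,0]
After op 13 (push 9): stack=[9] mem=[0,0,0,0]
After op 14 (push 10): stack=[9,10] mem=[0,0,0,0]
After op 15 (swap): stack=[10,9] mem=[0,0,0,0]
After op 16 (push 13): stack=[10,9,13] mem=[0,0,0,0]
After op 17 (push 20): stack=[10,9,13,20] mem=[0,0,0,0]
After op 18 (+): stack=[10,9,33] mem=[0,0,0,0]

Answer: 0 0 0 0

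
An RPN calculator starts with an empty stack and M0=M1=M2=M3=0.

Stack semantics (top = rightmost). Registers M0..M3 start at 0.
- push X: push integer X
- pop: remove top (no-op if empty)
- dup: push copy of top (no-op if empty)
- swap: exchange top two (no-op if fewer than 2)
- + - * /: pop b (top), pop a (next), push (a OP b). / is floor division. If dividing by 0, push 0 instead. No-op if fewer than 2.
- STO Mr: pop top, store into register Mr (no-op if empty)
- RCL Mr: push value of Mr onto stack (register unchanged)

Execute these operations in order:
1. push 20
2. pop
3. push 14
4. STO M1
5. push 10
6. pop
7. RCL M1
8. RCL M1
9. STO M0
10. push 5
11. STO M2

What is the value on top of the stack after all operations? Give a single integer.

Answer: 14

Derivation:
After op 1 (push 20): stack=[20] mem=[0,0,0,0]
After op 2 (pop): stack=[empty] mem=[0,0,0,0]
After op 3 (push 14): stack=[14] mem=[0,0,0,0]
After op 4 (STO M1): stack=[empty] mem=[0,14,0,0]
After op 5 (push 10): stack=[10] mem=[0,14,0,0]
After op 6 (pop): stack=[empty] mem=[0,14,0,0]
After op 7 (RCL M1): stack=[14] mem=[0,14,0,0]
After op 8 (RCL M1): stack=[14,14] mem=[0,14,0,0]
After op 9 (STO M0): stack=[14] mem=[14,14,0,0]
After op 10 (push 5): stack=[14,5] mem=[14,14,0,0]
After op 11 (STO M2): stack=[14] mem=[14,14,5,0]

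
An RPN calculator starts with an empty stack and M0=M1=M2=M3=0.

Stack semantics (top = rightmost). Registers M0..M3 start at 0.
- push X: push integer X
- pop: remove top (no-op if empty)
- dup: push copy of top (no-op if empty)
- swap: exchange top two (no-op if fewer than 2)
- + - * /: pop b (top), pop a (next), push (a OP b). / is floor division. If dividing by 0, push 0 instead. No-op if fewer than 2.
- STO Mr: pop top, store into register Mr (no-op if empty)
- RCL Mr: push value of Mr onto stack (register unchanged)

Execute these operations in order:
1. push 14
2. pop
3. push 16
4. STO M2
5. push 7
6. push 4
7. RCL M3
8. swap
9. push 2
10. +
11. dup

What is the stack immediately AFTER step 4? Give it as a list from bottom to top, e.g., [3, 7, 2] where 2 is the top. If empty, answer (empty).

After op 1 (push 14): stack=[14] mem=[0,0,0,0]
After op 2 (pop): stack=[empty] mem=[0,0,0,0]
After op 3 (push 16): stack=[16] mem=[0,0,0,0]
After op 4 (STO M2): stack=[empty] mem=[0,0,16,0]

(empty)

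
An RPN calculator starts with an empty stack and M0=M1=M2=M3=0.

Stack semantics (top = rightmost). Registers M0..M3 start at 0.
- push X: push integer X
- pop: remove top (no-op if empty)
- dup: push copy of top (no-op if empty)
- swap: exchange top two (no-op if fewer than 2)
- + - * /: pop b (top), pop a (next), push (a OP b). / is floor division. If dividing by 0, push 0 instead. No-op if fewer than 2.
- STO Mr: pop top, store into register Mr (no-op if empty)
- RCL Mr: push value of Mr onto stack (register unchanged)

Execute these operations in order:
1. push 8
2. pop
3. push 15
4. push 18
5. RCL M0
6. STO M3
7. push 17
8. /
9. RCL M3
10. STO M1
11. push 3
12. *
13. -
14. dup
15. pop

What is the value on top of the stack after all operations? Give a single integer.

Answer: 12

Derivation:
After op 1 (push 8): stack=[8] mem=[0,0,0,0]
After op 2 (pop): stack=[empty] mem=[0,0,0,0]
After op 3 (push 15): stack=[15] mem=[0,0,0,0]
After op 4 (push 18): stack=[15,18] mem=[0,0,0,0]
After op 5 (RCL M0): stack=[15,18,0] mem=[0,0,0,0]
After op 6 (STO M3): stack=[15,18] mem=[0,0,0,0]
After op 7 (push 17): stack=[15,18,17] mem=[0,0,0,0]
After op 8 (/): stack=[15,1] mem=[0,0,0,0]
After op 9 (RCL M3): stack=[15,1,0] mem=[0,0,0,0]
After op 10 (STO M1): stack=[15,1] mem=[0,0,0,0]
After op 11 (push 3): stack=[15,1,3] mem=[0,0,0,0]
After op 12 (*): stack=[15,3] mem=[0,0,0,0]
After op 13 (-): stack=[12] mem=[0,0,0,0]
After op 14 (dup): stack=[12,12] mem=[0,0,0,0]
After op 15 (pop): stack=[12] mem=[0,0,0,0]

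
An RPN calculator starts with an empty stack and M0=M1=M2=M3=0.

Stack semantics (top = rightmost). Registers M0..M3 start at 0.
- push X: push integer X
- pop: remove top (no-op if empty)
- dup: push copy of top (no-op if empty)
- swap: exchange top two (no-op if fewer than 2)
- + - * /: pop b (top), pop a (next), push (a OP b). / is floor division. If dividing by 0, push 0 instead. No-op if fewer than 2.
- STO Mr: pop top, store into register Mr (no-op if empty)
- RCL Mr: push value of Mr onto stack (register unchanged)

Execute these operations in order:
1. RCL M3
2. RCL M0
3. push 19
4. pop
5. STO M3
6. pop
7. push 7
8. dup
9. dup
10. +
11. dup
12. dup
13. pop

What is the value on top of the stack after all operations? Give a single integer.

After op 1 (RCL M3): stack=[0] mem=[0,0,0,0]
After op 2 (RCL M0): stack=[0,0] mem=[0,0,0,0]
After op 3 (push 19): stack=[0,0,19] mem=[0,0,0,0]
After op 4 (pop): stack=[0,0] mem=[0,0,0,0]
After op 5 (STO M3): stack=[0] mem=[0,0,0,0]
After op 6 (pop): stack=[empty] mem=[0,0,0,0]
After op 7 (push 7): stack=[7] mem=[0,0,0,0]
After op 8 (dup): stack=[7,7] mem=[0,0,0,0]
After op 9 (dup): stack=[7,7,7] mem=[0,0,0,0]
After op 10 (+): stack=[7,14] mem=[0,0,0,0]
After op 11 (dup): stack=[7,14,14] mem=[0,0,0,0]
After op 12 (dup): stack=[7,14,14,14] mem=[0,0,0,0]
After op 13 (pop): stack=[7,14,14] mem=[0,0,0,0]

Answer: 14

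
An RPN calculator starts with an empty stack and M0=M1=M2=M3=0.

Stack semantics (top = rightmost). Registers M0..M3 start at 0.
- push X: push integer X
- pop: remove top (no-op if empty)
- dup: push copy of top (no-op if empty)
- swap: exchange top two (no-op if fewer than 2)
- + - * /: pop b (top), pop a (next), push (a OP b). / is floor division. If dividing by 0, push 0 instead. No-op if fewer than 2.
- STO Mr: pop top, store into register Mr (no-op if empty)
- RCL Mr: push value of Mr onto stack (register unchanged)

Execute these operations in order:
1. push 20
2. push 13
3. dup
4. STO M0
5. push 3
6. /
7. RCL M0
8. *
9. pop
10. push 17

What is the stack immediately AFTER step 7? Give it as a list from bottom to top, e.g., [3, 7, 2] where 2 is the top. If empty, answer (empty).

After op 1 (push 20): stack=[20] mem=[0,0,0,0]
After op 2 (push 13): stack=[20,13] mem=[0,0,0,0]
After op 3 (dup): stack=[20,13,13] mem=[0,0,0,0]
After op 4 (STO M0): stack=[20,13] mem=[13,0,0,0]
After op 5 (push 3): stack=[20,13,3] mem=[13,0,0,0]
After op 6 (/): stack=[20,4] mem=[13,0,0,0]
After op 7 (RCL M0): stack=[20,4,13] mem=[13,0,0,0]

[20, 4, 13]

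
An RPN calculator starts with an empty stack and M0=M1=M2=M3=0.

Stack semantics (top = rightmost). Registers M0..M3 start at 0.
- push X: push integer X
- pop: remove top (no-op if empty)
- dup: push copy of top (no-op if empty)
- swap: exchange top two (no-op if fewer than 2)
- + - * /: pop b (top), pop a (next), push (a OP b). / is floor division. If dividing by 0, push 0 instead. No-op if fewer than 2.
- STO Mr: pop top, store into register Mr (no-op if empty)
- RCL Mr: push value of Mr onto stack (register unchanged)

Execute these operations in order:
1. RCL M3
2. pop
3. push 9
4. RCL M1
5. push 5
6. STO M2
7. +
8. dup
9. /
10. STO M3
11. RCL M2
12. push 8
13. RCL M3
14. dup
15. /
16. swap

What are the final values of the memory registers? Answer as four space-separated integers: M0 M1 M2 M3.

Answer: 0 0 5 1

Derivation:
After op 1 (RCL M3): stack=[0] mem=[0,0,0,0]
After op 2 (pop): stack=[empty] mem=[0,0,0,0]
After op 3 (push 9): stack=[9] mem=[0,0,0,0]
After op 4 (RCL M1): stack=[9,0] mem=[0,0,0,0]
After op 5 (push 5): stack=[9,0,5] mem=[0,0,0,0]
After op 6 (STO M2): stack=[9,0] mem=[0,0,5,0]
After op 7 (+): stack=[9] mem=[0,0,5,0]
After op 8 (dup): stack=[9,9] mem=[0,0,5,0]
After op 9 (/): stack=[1] mem=[0,0,5,0]
After op 10 (STO M3): stack=[empty] mem=[0,0,5,1]
After op 11 (RCL M2): stack=[5] mem=[0,0,5,1]
After op 12 (push 8): stack=[5,8] mem=[0,0,5,1]
After op 13 (RCL M3): stack=[5,8,1] mem=[0,0,5,1]
After op 14 (dup): stack=[5,8,1,1] mem=[0,0,5,1]
After op 15 (/): stack=[5,8,1] mem=[0,0,5,1]
After op 16 (swap): stack=[5,1,8] mem=[0,0,5,1]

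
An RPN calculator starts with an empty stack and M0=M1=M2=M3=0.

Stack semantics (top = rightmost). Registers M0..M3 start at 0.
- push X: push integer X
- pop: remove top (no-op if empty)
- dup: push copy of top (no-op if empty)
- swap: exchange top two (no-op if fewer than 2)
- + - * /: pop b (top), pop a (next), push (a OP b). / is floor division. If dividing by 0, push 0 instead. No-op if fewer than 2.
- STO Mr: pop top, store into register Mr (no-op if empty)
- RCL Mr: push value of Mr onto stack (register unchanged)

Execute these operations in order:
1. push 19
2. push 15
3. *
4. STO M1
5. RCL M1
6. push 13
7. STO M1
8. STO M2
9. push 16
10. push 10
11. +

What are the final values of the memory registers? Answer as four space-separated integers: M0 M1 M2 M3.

After op 1 (push 19): stack=[19] mem=[0,0,0,0]
After op 2 (push 15): stack=[19,15] mem=[0,0,0,0]
After op 3 (*): stack=[285] mem=[0,0,0,0]
After op 4 (STO M1): stack=[empty] mem=[0,285,0,0]
After op 5 (RCL M1): stack=[285] mem=[0,285,0,0]
After op 6 (push 13): stack=[285,13] mem=[0,285,0,0]
After op 7 (STO M1): stack=[285] mem=[0,13,0,0]
After op 8 (STO M2): stack=[empty] mem=[0,13,285,0]
After op 9 (push 16): stack=[16] mem=[0,13,285,0]
After op 10 (push 10): stack=[16,10] mem=[0,13,285,0]
After op 11 (+): stack=[26] mem=[0,13,285,0]

Answer: 0 13 285 0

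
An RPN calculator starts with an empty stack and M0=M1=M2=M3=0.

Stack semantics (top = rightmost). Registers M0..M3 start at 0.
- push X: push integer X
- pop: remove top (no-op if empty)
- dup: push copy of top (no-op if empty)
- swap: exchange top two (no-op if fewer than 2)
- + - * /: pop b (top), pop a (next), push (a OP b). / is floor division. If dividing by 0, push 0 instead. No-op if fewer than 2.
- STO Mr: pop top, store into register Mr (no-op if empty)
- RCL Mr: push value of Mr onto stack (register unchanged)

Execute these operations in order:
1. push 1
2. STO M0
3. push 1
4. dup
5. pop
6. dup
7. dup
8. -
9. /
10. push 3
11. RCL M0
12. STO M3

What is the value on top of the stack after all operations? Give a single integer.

Answer: 3

Derivation:
After op 1 (push 1): stack=[1] mem=[0,0,0,0]
After op 2 (STO M0): stack=[empty] mem=[1,0,0,0]
After op 3 (push 1): stack=[1] mem=[1,0,0,0]
After op 4 (dup): stack=[1,1] mem=[1,0,0,0]
After op 5 (pop): stack=[1] mem=[1,0,0,0]
After op 6 (dup): stack=[1,1] mem=[1,0,0,0]
After op 7 (dup): stack=[1,1,1] mem=[1,0,0,0]
After op 8 (-): stack=[1,0] mem=[1,0,0,0]
After op 9 (/): stack=[0] mem=[1,0,0,0]
After op 10 (push 3): stack=[0,3] mem=[1,0,0,0]
After op 11 (RCL M0): stack=[0,3,1] mem=[1,0,0,0]
After op 12 (STO M3): stack=[0,3] mem=[1,0,0,1]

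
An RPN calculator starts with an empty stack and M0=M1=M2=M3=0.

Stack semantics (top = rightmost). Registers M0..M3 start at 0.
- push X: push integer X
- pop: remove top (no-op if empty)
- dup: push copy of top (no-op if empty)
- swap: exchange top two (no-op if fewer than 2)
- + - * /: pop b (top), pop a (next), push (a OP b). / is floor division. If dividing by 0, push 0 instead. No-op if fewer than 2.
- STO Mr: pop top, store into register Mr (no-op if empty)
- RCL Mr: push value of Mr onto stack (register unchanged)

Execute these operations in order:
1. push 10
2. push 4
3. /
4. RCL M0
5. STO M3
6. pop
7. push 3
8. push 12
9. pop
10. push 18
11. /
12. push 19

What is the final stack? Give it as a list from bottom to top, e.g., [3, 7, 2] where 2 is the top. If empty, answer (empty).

Answer: [0, 19]

Derivation:
After op 1 (push 10): stack=[10] mem=[0,0,0,0]
After op 2 (push 4): stack=[10,4] mem=[0,0,0,0]
After op 3 (/): stack=[2] mem=[0,0,0,0]
After op 4 (RCL M0): stack=[2,0] mem=[0,0,0,0]
After op 5 (STO M3): stack=[2] mem=[0,0,0,0]
After op 6 (pop): stack=[empty] mem=[0,0,0,0]
After op 7 (push 3): stack=[3] mem=[0,0,0,0]
After op 8 (push 12): stack=[3,12] mem=[0,0,0,0]
After op 9 (pop): stack=[3] mem=[0,0,0,0]
After op 10 (push 18): stack=[3,18] mem=[0,0,0,0]
After op 11 (/): stack=[0] mem=[0,0,0,0]
After op 12 (push 19): stack=[0,19] mem=[0,0,0,0]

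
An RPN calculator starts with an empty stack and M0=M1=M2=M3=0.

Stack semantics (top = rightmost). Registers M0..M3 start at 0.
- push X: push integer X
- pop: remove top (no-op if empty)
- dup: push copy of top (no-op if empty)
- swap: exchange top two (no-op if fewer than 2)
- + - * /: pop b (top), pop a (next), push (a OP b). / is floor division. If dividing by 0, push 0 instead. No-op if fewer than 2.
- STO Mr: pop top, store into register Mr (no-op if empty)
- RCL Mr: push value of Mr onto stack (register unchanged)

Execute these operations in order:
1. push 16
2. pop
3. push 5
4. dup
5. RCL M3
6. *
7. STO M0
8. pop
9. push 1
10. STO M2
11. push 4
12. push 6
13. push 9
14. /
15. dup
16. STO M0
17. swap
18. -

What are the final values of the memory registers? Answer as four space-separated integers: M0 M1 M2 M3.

After op 1 (push 16): stack=[16] mem=[0,0,0,0]
After op 2 (pop): stack=[empty] mem=[0,0,0,0]
After op 3 (push 5): stack=[5] mem=[0,0,0,0]
After op 4 (dup): stack=[5,5] mem=[0,0,0,0]
After op 5 (RCL M3): stack=[5,5,0] mem=[0,0,0,0]
After op 6 (*): stack=[5,0] mem=[0,0,0,0]
After op 7 (STO M0): stack=[5] mem=[0,0,0,0]
After op 8 (pop): stack=[empty] mem=[0,0,0,0]
After op 9 (push 1): stack=[1] mem=[0,0,0,0]
After op 10 (STO M2): stack=[empty] mem=[0,0,1,0]
After op 11 (push 4): stack=[4] mem=[0,0,1,0]
After op 12 (push 6): stack=[4,6] mem=[0,0,1,0]
After op 13 (push 9): stack=[4,6,9] mem=[0,0,1,0]
After op 14 (/): stack=[4,0] mem=[0,0,1,0]
After op 15 (dup): stack=[4,0,0] mem=[0,0,1,0]
After op 16 (STO M0): stack=[4,0] mem=[0,0,1,0]
After op 17 (swap): stack=[0,4] mem=[0,0,1,0]
After op 18 (-): stack=[-4] mem=[0,0,1,0]

Answer: 0 0 1 0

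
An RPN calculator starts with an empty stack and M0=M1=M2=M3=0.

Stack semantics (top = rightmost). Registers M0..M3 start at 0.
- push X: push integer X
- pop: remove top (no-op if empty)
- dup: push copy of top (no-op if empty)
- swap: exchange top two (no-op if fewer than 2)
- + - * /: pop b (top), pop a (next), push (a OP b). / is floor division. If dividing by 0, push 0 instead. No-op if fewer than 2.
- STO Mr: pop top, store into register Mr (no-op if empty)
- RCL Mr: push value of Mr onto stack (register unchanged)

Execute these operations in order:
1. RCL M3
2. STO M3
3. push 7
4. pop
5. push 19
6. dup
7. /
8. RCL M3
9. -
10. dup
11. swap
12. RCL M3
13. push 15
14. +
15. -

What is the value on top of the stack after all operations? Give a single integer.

After op 1 (RCL M3): stack=[0] mem=[0,0,0,0]
After op 2 (STO M3): stack=[empty] mem=[0,0,0,0]
After op 3 (push 7): stack=[7] mem=[0,0,0,0]
After op 4 (pop): stack=[empty] mem=[0,0,0,0]
After op 5 (push 19): stack=[19] mem=[0,0,0,0]
After op 6 (dup): stack=[19,19] mem=[0,0,0,0]
After op 7 (/): stack=[1] mem=[0,0,0,0]
After op 8 (RCL M3): stack=[1,0] mem=[0,0,0,0]
After op 9 (-): stack=[1] mem=[0,0,0,0]
After op 10 (dup): stack=[1,1] mem=[0,0,0,0]
After op 11 (swap): stack=[1,1] mem=[0,0,0,0]
After op 12 (RCL M3): stack=[1,1,0] mem=[0,0,0,0]
After op 13 (push 15): stack=[1,1,0,15] mem=[0,0,0,0]
After op 14 (+): stack=[1,1,15] mem=[0,0,0,0]
After op 15 (-): stack=[1,-14] mem=[0,0,0,0]

Answer: -14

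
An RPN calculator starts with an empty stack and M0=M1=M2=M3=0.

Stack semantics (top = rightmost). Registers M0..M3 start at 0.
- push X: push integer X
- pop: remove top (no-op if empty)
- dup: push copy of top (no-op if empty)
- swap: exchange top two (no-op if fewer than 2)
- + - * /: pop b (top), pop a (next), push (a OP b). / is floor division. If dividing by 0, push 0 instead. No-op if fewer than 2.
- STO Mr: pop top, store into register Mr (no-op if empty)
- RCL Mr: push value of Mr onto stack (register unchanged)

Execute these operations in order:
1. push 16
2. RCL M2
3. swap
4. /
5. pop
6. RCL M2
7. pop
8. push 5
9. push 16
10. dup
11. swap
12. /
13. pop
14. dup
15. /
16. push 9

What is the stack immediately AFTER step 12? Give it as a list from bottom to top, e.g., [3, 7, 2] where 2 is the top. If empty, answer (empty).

After op 1 (push 16): stack=[16] mem=[0,0,0,0]
After op 2 (RCL M2): stack=[16,0] mem=[0,0,0,0]
After op 3 (swap): stack=[0,16] mem=[0,0,0,0]
After op 4 (/): stack=[0] mem=[0,0,0,0]
After op 5 (pop): stack=[empty] mem=[0,0,0,0]
After op 6 (RCL M2): stack=[0] mem=[0,0,0,0]
After op 7 (pop): stack=[empty] mem=[0,0,0,0]
After op 8 (push 5): stack=[5] mem=[0,0,0,0]
After op 9 (push 16): stack=[5,16] mem=[0,0,0,0]
After op 10 (dup): stack=[5,16,16] mem=[0,0,0,0]
After op 11 (swap): stack=[5,16,16] mem=[0,0,0,0]
After op 12 (/): stack=[5,1] mem=[0,0,0,0]

[5, 1]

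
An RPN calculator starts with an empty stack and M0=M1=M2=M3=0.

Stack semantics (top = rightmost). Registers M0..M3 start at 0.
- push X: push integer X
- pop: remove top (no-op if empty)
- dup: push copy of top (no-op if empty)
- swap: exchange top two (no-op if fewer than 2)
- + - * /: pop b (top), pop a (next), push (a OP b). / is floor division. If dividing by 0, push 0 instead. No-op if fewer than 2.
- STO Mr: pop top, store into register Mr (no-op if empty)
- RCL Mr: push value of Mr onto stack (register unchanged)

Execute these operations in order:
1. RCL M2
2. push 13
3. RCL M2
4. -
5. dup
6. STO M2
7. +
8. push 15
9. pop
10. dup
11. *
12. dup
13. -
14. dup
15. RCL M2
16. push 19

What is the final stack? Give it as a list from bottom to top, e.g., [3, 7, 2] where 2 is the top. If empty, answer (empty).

After op 1 (RCL M2): stack=[0] mem=[0,0,0,0]
After op 2 (push 13): stack=[0,13] mem=[0,0,0,0]
After op 3 (RCL M2): stack=[0,13,0] mem=[0,0,0,0]
After op 4 (-): stack=[0,13] mem=[0,0,0,0]
After op 5 (dup): stack=[0,13,13] mem=[0,0,0,0]
After op 6 (STO M2): stack=[0,13] mem=[0,0,13,0]
After op 7 (+): stack=[13] mem=[0,0,13,0]
After op 8 (push 15): stack=[13,15] mem=[0,0,13,0]
After op 9 (pop): stack=[13] mem=[0,0,13,0]
After op 10 (dup): stack=[13,13] mem=[0,0,13,0]
After op 11 (*): stack=[169] mem=[0,0,13,0]
After op 12 (dup): stack=[169,169] mem=[0,0,13,0]
After op 13 (-): stack=[0] mem=[0,0,13,0]
After op 14 (dup): stack=[0,0] mem=[0,0,13,0]
After op 15 (RCL M2): stack=[0,0,13] mem=[0,0,13,0]
After op 16 (push 19): stack=[0,0,13,19] mem=[0,0,13,0]

Answer: [0, 0, 13, 19]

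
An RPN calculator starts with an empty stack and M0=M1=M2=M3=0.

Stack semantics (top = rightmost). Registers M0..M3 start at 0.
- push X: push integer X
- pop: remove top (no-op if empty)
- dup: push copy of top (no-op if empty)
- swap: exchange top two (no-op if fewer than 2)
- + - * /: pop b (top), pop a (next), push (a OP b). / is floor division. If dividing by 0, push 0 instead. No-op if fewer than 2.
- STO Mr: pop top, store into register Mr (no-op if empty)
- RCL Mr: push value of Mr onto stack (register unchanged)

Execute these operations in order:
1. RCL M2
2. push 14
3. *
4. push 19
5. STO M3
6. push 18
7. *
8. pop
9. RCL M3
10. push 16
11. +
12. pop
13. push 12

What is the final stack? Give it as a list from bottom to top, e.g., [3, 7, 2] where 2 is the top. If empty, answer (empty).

After op 1 (RCL M2): stack=[0] mem=[0,0,0,0]
After op 2 (push 14): stack=[0,14] mem=[0,0,0,0]
After op 3 (*): stack=[0] mem=[0,0,0,0]
After op 4 (push 19): stack=[0,19] mem=[0,0,0,0]
After op 5 (STO M3): stack=[0] mem=[0,0,0,19]
After op 6 (push 18): stack=[0,18] mem=[0,0,0,19]
After op 7 (*): stack=[0] mem=[0,0,0,19]
After op 8 (pop): stack=[empty] mem=[0,0,0,19]
After op 9 (RCL M3): stack=[19] mem=[0,0,0,19]
After op 10 (push 16): stack=[19,16] mem=[0,0,0,19]
After op 11 (+): stack=[35] mem=[0,0,0,19]
After op 12 (pop): stack=[empty] mem=[0,0,0,19]
After op 13 (push 12): stack=[12] mem=[0,0,0,19]

Answer: [12]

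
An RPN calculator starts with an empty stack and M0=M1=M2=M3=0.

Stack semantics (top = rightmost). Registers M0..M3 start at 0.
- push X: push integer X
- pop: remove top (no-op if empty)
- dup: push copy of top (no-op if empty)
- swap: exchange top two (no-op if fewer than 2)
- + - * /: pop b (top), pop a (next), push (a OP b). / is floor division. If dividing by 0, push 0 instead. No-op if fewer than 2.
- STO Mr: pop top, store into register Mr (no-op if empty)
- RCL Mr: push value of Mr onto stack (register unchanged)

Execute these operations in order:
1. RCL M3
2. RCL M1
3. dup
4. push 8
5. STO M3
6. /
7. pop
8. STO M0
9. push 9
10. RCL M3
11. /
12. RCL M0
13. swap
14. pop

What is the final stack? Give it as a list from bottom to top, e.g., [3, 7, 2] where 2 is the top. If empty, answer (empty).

Answer: [0]

Derivation:
After op 1 (RCL M3): stack=[0] mem=[0,0,0,0]
After op 2 (RCL M1): stack=[0,0] mem=[0,0,0,0]
After op 3 (dup): stack=[0,0,0] mem=[0,0,0,0]
After op 4 (push 8): stack=[0,0,0,8] mem=[0,0,0,0]
After op 5 (STO M3): stack=[0,0,0] mem=[0,0,0,8]
After op 6 (/): stack=[0,0] mem=[0,0,0,8]
After op 7 (pop): stack=[0] mem=[0,0,0,8]
After op 8 (STO M0): stack=[empty] mem=[0,0,0,8]
After op 9 (push 9): stack=[9] mem=[0,0,0,8]
After op 10 (RCL M3): stack=[9,8] mem=[0,0,0,8]
After op 11 (/): stack=[1] mem=[0,0,0,8]
After op 12 (RCL M0): stack=[1,0] mem=[0,0,0,8]
After op 13 (swap): stack=[0,1] mem=[0,0,0,8]
After op 14 (pop): stack=[0] mem=[0,0,0,8]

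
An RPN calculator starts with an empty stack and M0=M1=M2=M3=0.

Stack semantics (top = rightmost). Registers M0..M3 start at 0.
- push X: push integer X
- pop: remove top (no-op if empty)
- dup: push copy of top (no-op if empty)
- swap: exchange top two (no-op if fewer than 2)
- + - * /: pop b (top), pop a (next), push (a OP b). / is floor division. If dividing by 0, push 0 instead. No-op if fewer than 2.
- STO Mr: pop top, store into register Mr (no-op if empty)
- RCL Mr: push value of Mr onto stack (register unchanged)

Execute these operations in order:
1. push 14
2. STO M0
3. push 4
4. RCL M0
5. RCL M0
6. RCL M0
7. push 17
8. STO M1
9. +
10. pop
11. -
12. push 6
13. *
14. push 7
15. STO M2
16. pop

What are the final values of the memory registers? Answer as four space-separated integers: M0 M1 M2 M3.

Answer: 14 17 7 0

Derivation:
After op 1 (push 14): stack=[14] mem=[0,0,0,0]
After op 2 (STO M0): stack=[empty] mem=[14,0,0,0]
After op 3 (push 4): stack=[4] mem=[14,0,0,0]
After op 4 (RCL M0): stack=[4,14] mem=[14,0,0,0]
After op 5 (RCL M0): stack=[4,14,14] mem=[14,0,0,0]
After op 6 (RCL M0): stack=[4,14,14,14] mem=[14,0,0,0]
After op 7 (push 17): stack=[4,14,14,14,17] mem=[14,0,0,0]
After op 8 (STO M1): stack=[4,14,14,14] mem=[14,17,0,0]
After op 9 (+): stack=[4,14,28] mem=[14,17,0,0]
After op 10 (pop): stack=[4,14] mem=[14,17,0,0]
After op 11 (-): stack=[-10] mem=[14,17,0,0]
After op 12 (push 6): stack=[-10,6] mem=[14,17,0,0]
After op 13 (*): stack=[-60] mem=[14,17,0,0]
After op 14 (push 7): stack=[-60,7] mem=[14,17,0,0]
After op 15 (STO M2): stack=[-60] mem=[14,17,7,0]
After op 16 (pop): stack=[empty] mem=[14,17,7,0]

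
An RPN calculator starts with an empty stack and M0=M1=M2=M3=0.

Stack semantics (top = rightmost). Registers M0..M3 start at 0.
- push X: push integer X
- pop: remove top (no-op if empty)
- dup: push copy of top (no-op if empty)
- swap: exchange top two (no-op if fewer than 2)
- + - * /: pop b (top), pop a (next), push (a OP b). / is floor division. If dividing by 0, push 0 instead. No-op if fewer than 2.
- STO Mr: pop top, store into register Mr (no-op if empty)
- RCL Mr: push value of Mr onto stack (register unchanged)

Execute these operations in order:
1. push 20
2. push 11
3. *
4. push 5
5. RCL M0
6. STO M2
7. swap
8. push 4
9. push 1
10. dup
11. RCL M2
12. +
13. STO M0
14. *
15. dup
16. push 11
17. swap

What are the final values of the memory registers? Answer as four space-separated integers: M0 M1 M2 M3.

After op 1 (push 20): stack=[20] mem=[0,0,0,0]
After op 2 (push 11): stack=[20,11] mem=[0,0,0,0]
After op 3 (*): stack=[220] mem=[0,0,0,0]
After op 4 (push 5): stack=[220,5] mem=[0,0,0,0]
After op 5 (RCL M0): stack=[220,5,0] mem=[0,0,0,0]
After op 6 (STO M2): stack=[220,5] mem=[0,0,0,0]
After op 7 (swap): stack=[5,220] mem=[0,0,0,0]
After op 8 (push 4): stack=[5,220,4] mem=[0,0,0,0]
After op 9 (push 1): stack=[5,220,4,1] mem=[0,0,0,0]
After op 10 (dup): stack=[5,220,4,1,1] mem=[0,0,0,0]
After op 11 (RCL M2): stack=[5,220,4,1,1,0] mem=[0,0,0,0]
After op 12 (+): stack=[5,220,4,1,1] mem=[0,0,0,0]
After op 13 (STO M0): stack=[5,220,4,1] mem=[1,0,0,0]
After op 14 (*): stack=[5,220,4] mem=[1,0,0,0]
After op 15 (dup): stack=[5,220,4,4] mem=[1,0,0,0]
After op 16 (push 11): stack=[5,220,4,4,11] mem=[1,0,0,0]
After op 17 (swap): stack=[5,220,4,11,4] mem=[1,0,0,0]

Answer: 1 0 0 0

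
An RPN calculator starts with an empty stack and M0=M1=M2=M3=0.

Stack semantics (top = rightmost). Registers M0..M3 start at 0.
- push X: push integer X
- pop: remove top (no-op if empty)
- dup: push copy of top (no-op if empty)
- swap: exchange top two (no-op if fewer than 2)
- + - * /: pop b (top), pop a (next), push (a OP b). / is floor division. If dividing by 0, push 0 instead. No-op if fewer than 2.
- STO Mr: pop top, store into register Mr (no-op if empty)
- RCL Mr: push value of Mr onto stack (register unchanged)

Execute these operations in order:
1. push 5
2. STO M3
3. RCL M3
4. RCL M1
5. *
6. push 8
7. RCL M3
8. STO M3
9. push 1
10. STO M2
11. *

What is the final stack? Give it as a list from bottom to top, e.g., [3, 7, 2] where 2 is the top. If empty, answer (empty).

After op 1 (push 5): stack=[5] mem=[0,0,0,0]
After op 2 (STO M3): stack=[empty] mem=[0,0,0,5]
After op 3 (RCL M3): stack=[5] mem=[0,0,0,5]
After op 4 (RCL M1): stack=[5,0] mem=[0,0,0,5]
After op 5 (*): stack=[0] mem=[0,0,0,5]
After op 6 (push 8): stack=[0,8] mem=[0,0,0,5]
After op 7 (RCL M3): stack=[0,8,5] mem=[0,0,0,5]
After op 8 (STO M3): stack=[0,8] mem=[0,0,0,5]
After op 9 (push 1): stack=[0,8,1] mem=[0,0,0,5]
After op 10 (STO M2): stack=[0,8] mem=[0,0,1,5]
After op 11 (*): stack=[0] mem=[0,0,1,5]

Answer: [0]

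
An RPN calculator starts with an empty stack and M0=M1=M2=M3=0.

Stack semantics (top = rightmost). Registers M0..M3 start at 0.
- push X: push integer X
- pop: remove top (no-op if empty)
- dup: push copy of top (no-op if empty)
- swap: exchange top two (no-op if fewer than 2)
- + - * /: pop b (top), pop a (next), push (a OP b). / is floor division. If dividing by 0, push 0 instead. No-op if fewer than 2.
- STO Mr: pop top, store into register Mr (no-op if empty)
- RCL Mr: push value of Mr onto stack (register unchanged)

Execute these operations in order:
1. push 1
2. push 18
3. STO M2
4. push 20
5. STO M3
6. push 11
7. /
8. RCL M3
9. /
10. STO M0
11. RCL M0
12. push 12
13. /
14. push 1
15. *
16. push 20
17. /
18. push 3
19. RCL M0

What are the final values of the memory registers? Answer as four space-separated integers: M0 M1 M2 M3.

After op 1 (push 1): stack=[1] mem=[0,0,0,0]
After op 2 (push 18): stack=[1,18] mem=[0,0,0,0]
After op 3 (STO M2): stack=[1] mem=[0,0,18,0]
After op 4 (push 20): stack=[1,20] mem=[0,0,18,0]
After op 5 (STO M3): stack=[1] mem=[0,0,18,20]
After op 6 (push 11): stack=[1,11] mem=[0,0,18,20]
After op 7 (/): stack=[0] mem=[0,0,18,20]
After op 8 (RCL M3): stack=[0,20] mem=[0,0,18,20]
After op 9 (/): stack=[0] mem=[0,0,18,20]
After op 10 (STO M0): stack=[empty] mem=[0,0,18,20]
After op 11 (RCL M0): stack=[0] mem=[0,0,18,20]
After op 12 (push 12): stack=[0,12] mem=[0,0,18,20]
After op 13 (/): stack=[0] mem=[0,0,18,20]
After op 14 (push 1): stack=[0,1] mem=[0,0,18,20]
After op 15 (*): stack=[0] mem=[0,0,18,20]
After op 16 (push 20): stack=[0,20] mem=[0,0,18,20]
After op 17 (/): stack=[0] mem=[0,0,18,20]
After op 18 (push 3): stack=[0,3] mem=[0,0,18,20]
After op 19 (RCL M0): stack=[0,3,0] mem=[0,0,18,20]

Answer: 0 0 18 20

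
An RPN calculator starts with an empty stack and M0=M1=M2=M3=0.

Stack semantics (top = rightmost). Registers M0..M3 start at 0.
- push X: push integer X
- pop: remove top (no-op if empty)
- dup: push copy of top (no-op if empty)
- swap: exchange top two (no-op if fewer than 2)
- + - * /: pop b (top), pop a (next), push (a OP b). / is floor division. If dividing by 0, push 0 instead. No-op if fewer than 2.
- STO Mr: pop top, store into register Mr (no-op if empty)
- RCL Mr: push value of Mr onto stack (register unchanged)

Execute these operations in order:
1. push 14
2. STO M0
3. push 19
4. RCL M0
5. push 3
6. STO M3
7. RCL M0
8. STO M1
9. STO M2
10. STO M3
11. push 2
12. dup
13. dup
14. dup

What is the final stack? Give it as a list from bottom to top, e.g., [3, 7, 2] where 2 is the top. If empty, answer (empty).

After op 1 (push 14): stack=[14] mem=[0,0,0,0]
After op 2 (STO M0): stack=[empty] mem=[14,0,0,0]
After op 3 (push 19): stack=[19] mem=[14,0,0,0]
After op 4 (RCL M0): stack=[19,14] mem=[14,0,0,0]
After op 5 (push 3): stack=[19,14,3] mem=[14,0,0,0]
After op 6 (STO M3): stack=[19,14] mem=[14,0,0,3]
After op 7 (RCL M0): stack=[19,14,14] mem=[14,0,0,3]
After op 8 (STO M1): stack=[19,14] mem=[14,14,0,3]
After op 9 (STO M2): stack=[19] mem=[14,14,14,3]
After op 10 (STO M3): stack=[empty] mem=[14,14,14,19]
After op 11 (push 2): stack=[2] mem=[14,14,14,19]
After op 12 (dup): stack=[2,2] mem=[14,14,14,19]
After op 13 (dup): stack=[2,2,2] mem=[14,14,14,19]
After op 14 (dup): stack=[2,2,2,2] mem=[14,14,14,19]

Answer: [2, 2, 2, 2]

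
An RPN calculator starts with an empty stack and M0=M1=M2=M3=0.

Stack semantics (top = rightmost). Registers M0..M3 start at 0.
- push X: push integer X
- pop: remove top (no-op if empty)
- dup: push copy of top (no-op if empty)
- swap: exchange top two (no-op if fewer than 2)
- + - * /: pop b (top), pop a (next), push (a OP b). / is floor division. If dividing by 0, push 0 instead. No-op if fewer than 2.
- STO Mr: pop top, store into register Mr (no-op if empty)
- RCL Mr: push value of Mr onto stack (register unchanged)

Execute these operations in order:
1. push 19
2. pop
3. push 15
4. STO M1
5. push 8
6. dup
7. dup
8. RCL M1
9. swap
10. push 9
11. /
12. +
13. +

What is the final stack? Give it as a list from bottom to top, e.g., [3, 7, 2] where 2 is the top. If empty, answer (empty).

After op 1 (push 19): stack=[19] mem=[0,0,0,0]
After op 2 (pop): stack=[empty] mem=[0,0,0,0]
After op 3 (push 15): stack=[15] mem=[0,0,0,0]
After op 4 (STO M1): stack=[empty] mem=[0,15,0,0]
After op 5 (push 8): stack=[8] mem=[0,15,0,0]
After op 6 (dup): stack=[8,8] mem=[0,15,0,0]
After op 7 (dup): stack=[8,8,8] mem=[0,15,0,0]
After op 8 (RCL M1): stack=[8,8,8,15] mem=[0,15,0,0]
After op 9 (swap): stack=[8,8,15,8] mem=[0,15,0,0]
After op 10 (push 9): stack=[8,8,15,8,9] mem=[0,15,0,0]
After op 11 (/): stack=[8,8,15,0] mem=[0,15,0,0]
After op 12 (+): stack=[8,8,15] mem=[0,15,0,0]
After op 13 (+): stack=[8,23] mem=[0,15,0,0]

Answer: [8, 23]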